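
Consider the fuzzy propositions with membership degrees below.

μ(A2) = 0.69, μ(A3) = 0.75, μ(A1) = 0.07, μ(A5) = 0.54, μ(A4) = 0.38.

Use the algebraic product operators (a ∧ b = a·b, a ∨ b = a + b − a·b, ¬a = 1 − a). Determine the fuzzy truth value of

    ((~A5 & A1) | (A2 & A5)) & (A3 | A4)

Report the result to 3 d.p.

~A5 = 1 − 0.5400 = 0.4600
~A5 & A1 = a·b on (0.4600, 0.0700) = 0.0322
A2 & A5 = a·b on (0.6900, 0.5400) = 0.3726
(~A5 & A1) | (A2 & A5) = a + b − a·b on (0.0322, 0.3726) = 0.3928
A3 | A4 = a + b − a·b on (0.7500, 0.3800) = 0.8450
((~A5 & A1) | (A2 & A5)) & (A3 | A4) = a·b on (0.3928, 0.8450) = 0.3319

0.332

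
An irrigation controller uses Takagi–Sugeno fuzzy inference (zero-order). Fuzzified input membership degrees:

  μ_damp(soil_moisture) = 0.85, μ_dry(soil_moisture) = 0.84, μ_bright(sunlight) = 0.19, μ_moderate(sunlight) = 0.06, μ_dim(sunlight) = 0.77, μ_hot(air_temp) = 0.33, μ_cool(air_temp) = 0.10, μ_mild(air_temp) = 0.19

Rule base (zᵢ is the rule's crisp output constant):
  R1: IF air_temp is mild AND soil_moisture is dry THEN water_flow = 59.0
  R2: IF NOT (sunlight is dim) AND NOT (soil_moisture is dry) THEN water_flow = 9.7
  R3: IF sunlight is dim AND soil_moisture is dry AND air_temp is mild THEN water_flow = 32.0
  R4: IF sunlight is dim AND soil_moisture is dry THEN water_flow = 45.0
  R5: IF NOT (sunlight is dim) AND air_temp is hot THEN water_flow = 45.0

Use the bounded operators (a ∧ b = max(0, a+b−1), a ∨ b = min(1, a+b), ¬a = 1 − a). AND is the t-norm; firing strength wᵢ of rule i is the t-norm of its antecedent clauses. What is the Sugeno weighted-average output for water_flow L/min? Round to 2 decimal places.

R1 (z=59.0): mild=0.19, dry=0.84; AND[max(0, a+b−1)] → w = 0.03
R2 (z=9.7): ¬dim=1−0.77=0.23, ¬dry=1−0.84=0.16; AND[max(0, a+b−1)] → w = 0.00
R3 (z=32.0): dim=0.77, dry=0.84, mild=0.19; AND[max(0, a+b−1)] → w = 0.00
R4 (z=45.0): dim=0.77, dry=0.84; AND[max(0, a+b−1)] → w = 0.61
R5 (z=45.0): ¬dim=1−0.77=0.23, hot=0.33; AND[max(0, a+b−1)] → w = 0.00
Weighted average = (0.03·59.0 + 0.00·9.7 + 0.00·32.0 + 0.61·45.0 + 0.00·45.0) / (0.03 + 0.00 + 0.00 + 0.61 + 0.00)
  = 29.2200 / 0.6400 = 45.66

45.66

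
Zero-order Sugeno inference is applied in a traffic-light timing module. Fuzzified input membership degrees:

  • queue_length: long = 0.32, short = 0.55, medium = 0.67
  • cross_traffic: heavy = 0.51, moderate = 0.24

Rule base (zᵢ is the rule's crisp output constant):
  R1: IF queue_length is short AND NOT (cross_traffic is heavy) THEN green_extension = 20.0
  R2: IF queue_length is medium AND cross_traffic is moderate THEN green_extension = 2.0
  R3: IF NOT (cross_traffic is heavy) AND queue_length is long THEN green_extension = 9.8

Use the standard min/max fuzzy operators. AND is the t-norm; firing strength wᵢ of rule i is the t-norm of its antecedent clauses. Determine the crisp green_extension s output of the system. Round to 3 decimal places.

12.777

R1 (z=20.0): short=0.55, ¬heavy=1−0.51=0.49; AND[min(a, b)] → w = 0.49
R2 (z=2.0): medium=0.67, moderate=0.24; AND[min(a, b)] → w = 0.24
R3 (z=9.8): ¬heavy=1−0.51=0.49, long=0.32; AND[min(a, b)] → w = 0.32
Weighted average = (0.49·20.0 + 0.24·2.0 + 0.32·9.8) / (0.49 + 0.24 + 0.32)
  = 13.4160 / 1.0500 = 12.777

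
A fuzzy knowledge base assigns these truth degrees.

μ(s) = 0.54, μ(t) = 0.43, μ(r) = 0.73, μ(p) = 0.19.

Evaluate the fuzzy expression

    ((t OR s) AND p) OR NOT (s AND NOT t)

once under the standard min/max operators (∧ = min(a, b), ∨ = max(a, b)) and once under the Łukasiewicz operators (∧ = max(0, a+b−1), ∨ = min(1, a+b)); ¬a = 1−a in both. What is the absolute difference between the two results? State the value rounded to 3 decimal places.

Under standard min/max:
  t OR s = max(a, b) on (0.43, 0.54) = 0.54
  (t OR s) AND p = min(a, b) on (0.54, 0.19) = 0.19
  NOT t = 1 − 0.43 = 0.57
  s AND NOT t = min(a, b) on (0.54, 0.57) = 0.54
  NOT (s AND NOT t) = 1 − 0.54 = 0.46
  ((t OR s) AND p) OR NOT (s AND NOT t) = max(a, b) on (0.19, 0.46) = 0.46
  → value = 0.4600
Under Łukasiewicz:
  t OR s = min(1, a+b) on (0.43, 0.54) = 0.97
  (t OR s) AND p = max(0, a+b−1) on (0.97, 0.19) = 0.16
  NOT t = 1 − 0.43 = 0.57
  s AND NOT t = max(0, a+b−1) on (0.54, 0.57) = 0.11
  NOT (s AND NOT t) = 1 − 0.11 = 0.89
  ((t OR s) AND p) OR NOT (s AND NOT t) = min(1, a+b) on (0.16, 0.89) = 1.00
  → value = 1.0000
|0.4600 − 1.0000| = 0.540

0.540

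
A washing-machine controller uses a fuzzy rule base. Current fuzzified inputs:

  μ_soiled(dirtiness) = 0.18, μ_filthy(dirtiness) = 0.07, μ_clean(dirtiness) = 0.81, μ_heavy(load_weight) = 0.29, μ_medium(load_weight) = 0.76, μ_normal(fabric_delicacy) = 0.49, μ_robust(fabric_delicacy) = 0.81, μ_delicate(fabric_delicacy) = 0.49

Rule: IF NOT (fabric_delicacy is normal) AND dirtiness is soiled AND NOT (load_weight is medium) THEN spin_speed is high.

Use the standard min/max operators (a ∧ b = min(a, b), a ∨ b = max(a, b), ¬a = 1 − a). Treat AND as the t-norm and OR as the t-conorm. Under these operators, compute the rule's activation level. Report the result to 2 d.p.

firing strength: ¬normal=1−0.49=0.51, soiled=0.18, ¬medium=1−0.76=0.24; AND[min(a, b)] → w = 0.18

0.18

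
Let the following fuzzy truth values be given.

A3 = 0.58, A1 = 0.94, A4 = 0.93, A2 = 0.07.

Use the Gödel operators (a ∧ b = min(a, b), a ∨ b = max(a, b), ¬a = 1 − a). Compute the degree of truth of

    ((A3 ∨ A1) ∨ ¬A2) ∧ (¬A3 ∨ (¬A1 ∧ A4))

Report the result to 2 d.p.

0.42

A3 ∨ A1 = max(a, b) on (0.58, 0.94) = 0.94
¬A2 = 1 − 0.07 = 0.93
(A3 ∨ A1) ∨ ¬A2 = max(a, b) on (0.94, 0.93) = 0.94
¬A3 = 1 − 0.58 = 0.42
¬A1 = 1 − 0.94 = 0.06
¬A1 ∧ A4 = min(a, b) on (0.06, 0.93) = 0.06
¬A3 ∨ (¬A1 ∧ A4) = max(a, b) on (0.42, 0.06) = 0.42
((A3 ∨ A1) ∨ ¬A2) ∧ (¬A3 ∨ (¬A1 ∧ A4)) = min(a, b) on (0.94, 0.42) = 0.42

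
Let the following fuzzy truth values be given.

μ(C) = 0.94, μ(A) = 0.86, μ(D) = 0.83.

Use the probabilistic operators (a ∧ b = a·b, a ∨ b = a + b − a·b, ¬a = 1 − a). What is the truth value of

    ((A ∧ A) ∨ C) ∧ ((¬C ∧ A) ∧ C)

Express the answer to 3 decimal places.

0.048

A ∧ A = a·b on (0.8600, 0.8600) = 0.7396
(A ∧ A) ∨ C = a + b − a·b on (0.7396, 0.9400) = 0.9844
¬C = 1 − 0.9400 = 0.0600
¬C ∧ A = a·b on (0.0600, 0.8600) = 0.0516
(¬C ∧ A) ∧ C = a·b on (0.0516, 0.9400) = 0.0485
((A ∧ A) ∨ C) ∧ ((¬C ∧ A) ∧ C) = a·b on (0.9844, 0.0485) = 0.0477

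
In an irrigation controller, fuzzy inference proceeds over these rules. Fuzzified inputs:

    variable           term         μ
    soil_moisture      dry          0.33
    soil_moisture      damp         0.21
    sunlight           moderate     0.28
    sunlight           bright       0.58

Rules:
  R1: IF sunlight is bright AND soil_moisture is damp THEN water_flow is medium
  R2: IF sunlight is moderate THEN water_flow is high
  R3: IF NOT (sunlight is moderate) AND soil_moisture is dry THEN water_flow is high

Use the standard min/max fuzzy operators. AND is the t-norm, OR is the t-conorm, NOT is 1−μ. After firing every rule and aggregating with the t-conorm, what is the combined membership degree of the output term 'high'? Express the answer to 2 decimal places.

0.33

R1: bright=0.58, damp=0.21; AND[min(a, b)] → w = 0.21
R2: moderate=0.28 → w = 0.28
R3: ¬moderate=1−0.28=0.72, dry=0.33; AND[min(a, b)] → w = 0.33
Rules with consequent 'high': {R2, R3} → strengths 0.28, 0.33
Aggregate via t-conorm [max(a, b)]: 0.33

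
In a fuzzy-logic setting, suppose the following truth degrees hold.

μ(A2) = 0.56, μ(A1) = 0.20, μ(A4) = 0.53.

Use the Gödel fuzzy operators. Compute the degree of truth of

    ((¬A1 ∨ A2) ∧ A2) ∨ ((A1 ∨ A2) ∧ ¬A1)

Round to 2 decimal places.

¬A1 = 1 − 0.20 = 0.80
¬A1 ∨ A2 = max(a, b) on (0.80, 0.56) = 0.80
(¬A1 ∨ A2) ∧ A2 = min(a, b) on (0.80, 0.56) = 0.56
A1 ∨ A2 = max(a, b) on (0.20, 0.56) = 0.56
¬A1 = 1 − 0.20 = 0.80
(A1 ∨ A2) ∧ ¬A1 = min(a, b) on (0.56, 0.80) = 0.56
((¬A1 ∨ A2) ∧ A2) ∨ ((A1 ∨ A2) ∧ ¬A1) = max(a, b) on (0.56, 0.56) = 0.56

0.56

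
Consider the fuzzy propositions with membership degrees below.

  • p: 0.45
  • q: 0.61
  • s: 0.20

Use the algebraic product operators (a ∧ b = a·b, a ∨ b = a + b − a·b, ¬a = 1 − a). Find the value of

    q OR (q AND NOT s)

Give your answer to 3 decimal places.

0.800

NOT s = 1 − 0.2000 = 0.8000
q AND NOT s = a·b on (0.6100, 0.8000) = 0.4880
q OR (q AND NOT s) = a + b − a·b on (0.6100, 0.4880) = 0.8003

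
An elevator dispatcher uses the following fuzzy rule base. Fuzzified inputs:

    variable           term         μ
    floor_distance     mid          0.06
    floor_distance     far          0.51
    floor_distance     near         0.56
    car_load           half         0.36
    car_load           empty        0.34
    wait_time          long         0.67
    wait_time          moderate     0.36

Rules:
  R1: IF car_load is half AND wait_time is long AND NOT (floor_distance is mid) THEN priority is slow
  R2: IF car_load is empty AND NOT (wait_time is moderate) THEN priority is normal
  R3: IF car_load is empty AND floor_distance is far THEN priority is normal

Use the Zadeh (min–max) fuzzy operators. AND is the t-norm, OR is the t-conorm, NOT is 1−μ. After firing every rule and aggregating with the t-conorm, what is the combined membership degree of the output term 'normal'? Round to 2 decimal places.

R1: half=0.36, long=0.67, ¬mid=1−0.06=0.94; AND[min(a, b)] → w = 0.36
R2: empty=0.34, ¬moderate=1−0.36=0.64; AND[min(a, b)] → w = 0.34
R3: empty=0.34, far=0.51; AND[min(a, b)] → w = 0.34
Rules with consequent 'normal': {R2, R3} → strengths 0.34, 0.34
Aggregate via t-conorm [max(a, b)]: 0.34

0.34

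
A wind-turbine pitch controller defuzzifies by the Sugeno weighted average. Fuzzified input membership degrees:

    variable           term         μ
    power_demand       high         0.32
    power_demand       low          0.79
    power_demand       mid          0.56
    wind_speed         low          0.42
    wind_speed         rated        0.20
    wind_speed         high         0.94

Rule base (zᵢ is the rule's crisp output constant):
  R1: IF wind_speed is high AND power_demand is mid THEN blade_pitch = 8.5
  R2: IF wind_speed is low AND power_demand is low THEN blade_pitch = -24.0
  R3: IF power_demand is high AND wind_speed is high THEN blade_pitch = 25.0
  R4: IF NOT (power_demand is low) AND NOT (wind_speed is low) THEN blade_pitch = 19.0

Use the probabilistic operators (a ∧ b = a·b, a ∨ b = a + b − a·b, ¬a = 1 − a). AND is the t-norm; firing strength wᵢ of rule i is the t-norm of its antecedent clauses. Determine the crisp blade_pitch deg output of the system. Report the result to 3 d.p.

R1 (z=8.5): high=0.94, mid=0.56; AND[a·b] → w = 0.5264
R2 (z=-24.0): low=0.42, low=0.79; AND[a·b] → w = 0.3318
R3 (z=25.0): high=0.32, high=0.94; AND[a·b] → w = 0.3008
R4 (z=19.0): ¬low=1−0.79=0.21, ¬low=1−0.42=0.58; AND[a·b] → w = 0.1218
Weighted average = (0.5264·8.5 + 0.3318·-24.0 + 0.3008·25.0 + 0.1218·19.0) / (0.5264 + 0.3318 + 0.3008 + 0.1218)
  = 6.3454 / 1.2808 = 4.954

4.954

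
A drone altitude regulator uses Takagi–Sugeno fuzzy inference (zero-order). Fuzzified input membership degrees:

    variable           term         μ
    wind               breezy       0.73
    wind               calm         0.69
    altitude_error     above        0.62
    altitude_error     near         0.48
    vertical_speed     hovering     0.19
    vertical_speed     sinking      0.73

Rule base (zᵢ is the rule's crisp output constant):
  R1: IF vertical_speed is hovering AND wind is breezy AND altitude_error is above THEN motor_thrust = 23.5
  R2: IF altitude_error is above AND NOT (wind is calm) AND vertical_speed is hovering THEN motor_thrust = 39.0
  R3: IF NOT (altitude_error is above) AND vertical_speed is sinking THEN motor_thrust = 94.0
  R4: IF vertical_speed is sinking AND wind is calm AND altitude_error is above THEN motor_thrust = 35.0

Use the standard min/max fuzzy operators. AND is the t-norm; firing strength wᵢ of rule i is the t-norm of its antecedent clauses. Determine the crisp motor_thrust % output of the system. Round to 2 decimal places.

50.21

R1 (z=23.5): hovering=0.19, breezy=0.73, above=0.62; AND[min(a, b)] → w = 0.19
R2 (z=39.0): above=0.62, ¬calm=1−0.69=0.31, hovering=0.19; AND[min(a, b)] → w = 0.19
R3 (z=94.0): ¬above=1−0.62=0.38, sinking=0.73; AND[min(a, b)] → w = 0.38
R4 (z=35.0): sinking=0.73, calm=0.69, above=0.62; AND[min(a, b)] → w = 0.62
Weighted average = (0.19·23.5 + 0.19·39.0 + 0.38·94.0 + 0.62·35.0) / (0.19 + 0.19 + 0.38 + 0.62)
  = 69.2950 / 1.3800 = 50.21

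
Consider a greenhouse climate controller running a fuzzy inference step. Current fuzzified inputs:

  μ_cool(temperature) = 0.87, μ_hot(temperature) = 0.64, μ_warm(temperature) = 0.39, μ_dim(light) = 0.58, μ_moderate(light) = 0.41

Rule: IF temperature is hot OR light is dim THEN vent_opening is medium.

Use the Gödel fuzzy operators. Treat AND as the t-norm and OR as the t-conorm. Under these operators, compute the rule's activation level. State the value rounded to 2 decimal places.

0.64

firing strength: hot=0.64, dim=0.58; OR[max(a, b)] → w = 0.64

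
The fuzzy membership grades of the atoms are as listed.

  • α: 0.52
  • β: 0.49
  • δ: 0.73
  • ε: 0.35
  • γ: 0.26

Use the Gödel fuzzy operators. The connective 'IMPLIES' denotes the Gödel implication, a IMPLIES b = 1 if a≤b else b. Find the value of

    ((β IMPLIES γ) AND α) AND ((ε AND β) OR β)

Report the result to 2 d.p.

0.26

β IMPLIES γ  [Gödel: 1 if a≤b else b] with a=0.49, b=0.26 → 0.26
(β IMPLIES γ) AND α = min(a, b) on (0.26, 0.52) = 0.26
ε AND β = min(a, b) on (0.35, 0.49) = 0.35
(ε AND β) OR β = max(a, b) on (0.35, 0.49) = 0.49
((β IMPLIES γ) AND α) AND ((ε AND β) OR β) = min(a, b) on (0.26, 0.49) = 0.26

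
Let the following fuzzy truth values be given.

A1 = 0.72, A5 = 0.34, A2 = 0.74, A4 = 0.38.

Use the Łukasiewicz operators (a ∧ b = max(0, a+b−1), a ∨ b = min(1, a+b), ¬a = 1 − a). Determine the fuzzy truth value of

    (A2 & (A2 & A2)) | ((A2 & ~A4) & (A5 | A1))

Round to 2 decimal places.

A2 & A2 = max(0, a+b−1) on (0.74, 0.74) = 0.48
A2 & (A2 & A2) = max(0, a+b−1) on (0.74, 0.48) = 0.22
~A4 = 1 − 0.38 = 0.62
A2 & ~A4 = max(0, a+b−1) on (0.74, 0.62) = 0.36
A5 | A1 = min(1, a+b) on (0.34, 0.72) = 1.00
(A2 & ~A4) & (A5 | A1) = max(0, a+b−1) on (0.36, 1.00) = 0.36
(A2 & (A2 & A2)) | ((A2 & ~A4) & (A5 | A1)) = min(1, a+b) on (0.22, 0.36) = 0.58

0.58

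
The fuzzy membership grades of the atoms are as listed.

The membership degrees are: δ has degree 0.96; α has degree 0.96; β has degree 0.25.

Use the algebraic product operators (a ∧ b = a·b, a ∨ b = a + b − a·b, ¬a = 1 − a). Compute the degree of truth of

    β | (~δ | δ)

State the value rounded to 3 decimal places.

~δ = 1 − 0.9600 = 0.0400
~δ | δ = a + b − a·b on (0.0400, 0.9600) = 0.9616
β | (~δ | δ) = a + b − a·b on (0.2500, 0.9616) = 0.9712

0.971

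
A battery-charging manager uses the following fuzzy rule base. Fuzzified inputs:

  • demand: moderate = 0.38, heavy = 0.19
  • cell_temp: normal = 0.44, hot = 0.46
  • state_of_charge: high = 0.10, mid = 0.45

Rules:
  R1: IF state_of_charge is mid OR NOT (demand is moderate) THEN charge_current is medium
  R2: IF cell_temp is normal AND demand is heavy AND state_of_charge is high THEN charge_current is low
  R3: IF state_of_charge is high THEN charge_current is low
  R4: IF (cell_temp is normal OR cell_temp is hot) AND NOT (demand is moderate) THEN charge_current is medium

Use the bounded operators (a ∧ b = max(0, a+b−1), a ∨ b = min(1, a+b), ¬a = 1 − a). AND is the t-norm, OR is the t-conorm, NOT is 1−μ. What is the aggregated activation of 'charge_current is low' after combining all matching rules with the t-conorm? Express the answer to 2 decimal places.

0.10

R1: mid=0.45, ¬moderate=1−0.38=0.62; OR[min(1, a+b)] → w = 1.00
R2: normal=0.44, heavy=0.19, high=0.10; AND[max(0, a+b−1)] → w = 0.00
R3: high=0.10 → w = 0.10
R4: (normal=0.44 OR hot=0.46) = 0.90; AND[max(0, a+b−1)] with ¬moderate=1−0.38=0.62 → w = 0.52
Rules with consequent 'low': {R2, R3} → strengths 0.00, 0.10
Aggregate via t-conorm [min(1, a+b)]: 0.10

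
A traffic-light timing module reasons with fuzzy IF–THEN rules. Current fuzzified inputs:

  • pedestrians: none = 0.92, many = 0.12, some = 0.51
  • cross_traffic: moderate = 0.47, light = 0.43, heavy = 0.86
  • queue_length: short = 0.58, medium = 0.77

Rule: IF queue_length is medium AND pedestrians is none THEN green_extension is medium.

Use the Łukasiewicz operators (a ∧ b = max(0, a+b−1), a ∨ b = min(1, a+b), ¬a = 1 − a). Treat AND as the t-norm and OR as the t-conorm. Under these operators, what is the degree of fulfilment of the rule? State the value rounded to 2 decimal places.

0.69

firing strength: medium=0.77, none=0.92; AND[max(0, a+b−1)] → w = 0.69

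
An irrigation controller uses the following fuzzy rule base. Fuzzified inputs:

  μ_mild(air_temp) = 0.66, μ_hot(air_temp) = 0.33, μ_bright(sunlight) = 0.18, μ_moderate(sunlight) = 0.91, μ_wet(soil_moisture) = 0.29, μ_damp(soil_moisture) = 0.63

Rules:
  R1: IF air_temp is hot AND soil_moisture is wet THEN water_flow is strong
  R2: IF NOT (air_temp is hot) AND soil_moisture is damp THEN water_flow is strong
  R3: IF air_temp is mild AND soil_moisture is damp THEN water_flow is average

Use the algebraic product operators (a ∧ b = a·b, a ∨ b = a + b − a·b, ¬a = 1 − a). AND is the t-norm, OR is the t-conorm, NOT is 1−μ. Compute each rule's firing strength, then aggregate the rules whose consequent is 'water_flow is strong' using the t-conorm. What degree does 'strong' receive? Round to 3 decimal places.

R1: hot=0.33, wet=0.29; AND[a·b] → w = 0.0957
R2: ¬hot=1−0.33=0.67, damp=0.63; AND[a·b] → w = 0.4221
R3: mild=0.66, damp=0.63; AND[a·b] → w = 0.4158
Rules with consequent 'strong': {R1, R2} → strengths 0.0957, 0.4221
Aggregate via t-conorm [a + b − a·b]: 0.4774

0.477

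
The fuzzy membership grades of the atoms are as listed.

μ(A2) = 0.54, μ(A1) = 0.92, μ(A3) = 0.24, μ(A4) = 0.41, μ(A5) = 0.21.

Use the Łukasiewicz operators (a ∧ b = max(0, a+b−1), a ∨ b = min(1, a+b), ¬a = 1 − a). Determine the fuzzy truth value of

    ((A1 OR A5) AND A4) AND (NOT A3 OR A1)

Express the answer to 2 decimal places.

0.41

A1 OR A5 = min(1, a+b) on (0.92, 0.21) = 1.00
(A1 OR A5) AND A4 = max(0, a+b−1) on (1.00, 0.41) = 0.41
NOT A3 = 1 − 0.24 = 0.76
NOT A3 OR A1 = min(1, a+b) on (0.76, 0.92) = 1.00
((A1 OR A5) AND A4) AND (NOT A3 OR A1) = max(0, a+b−1) on (0.41, 1.00) = 0.41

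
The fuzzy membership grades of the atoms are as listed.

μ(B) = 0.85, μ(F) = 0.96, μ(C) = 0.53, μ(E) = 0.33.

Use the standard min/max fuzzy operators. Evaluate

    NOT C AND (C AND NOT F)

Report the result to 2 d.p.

0.04

NOT C = 1 − 0.53 = 0.47
NOT F = 1 − 0.96 = 0.04
C AND NOT F = min(a, b) on (0.53, 0.04) = 0.04
NOT C AND (C AND NOT F) = min(a, b) on (0.47, 0.04) = 0.04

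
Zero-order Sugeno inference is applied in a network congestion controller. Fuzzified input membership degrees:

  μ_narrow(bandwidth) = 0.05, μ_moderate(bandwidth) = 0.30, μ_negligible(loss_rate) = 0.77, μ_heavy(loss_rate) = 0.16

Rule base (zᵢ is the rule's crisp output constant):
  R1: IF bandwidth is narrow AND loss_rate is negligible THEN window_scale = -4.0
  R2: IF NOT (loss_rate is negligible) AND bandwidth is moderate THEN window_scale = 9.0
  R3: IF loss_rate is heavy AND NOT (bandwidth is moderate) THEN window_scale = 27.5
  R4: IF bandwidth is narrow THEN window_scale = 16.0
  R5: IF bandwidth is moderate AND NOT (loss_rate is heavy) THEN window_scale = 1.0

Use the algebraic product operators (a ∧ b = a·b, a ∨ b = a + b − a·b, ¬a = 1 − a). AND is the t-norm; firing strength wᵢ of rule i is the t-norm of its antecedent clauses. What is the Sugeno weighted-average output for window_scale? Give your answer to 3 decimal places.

8.819

R1 (z=-4.0): narrow=0.05, negligible=0.77; AND[a·b] → w = 0.0385
R2 (z=9.0): ¬negligible=1−0.77=0.23, moderate=0.30; AND[a·b] → w = 0.0690
R3 (z=27.5): heavy=0.16, ¬moderate=1−0.30=0.70; AND[a·b] → w = 0.1120
R4 (z=16.0): narrow=0.05 → w = 0.0500
R5 (z=1.0): moderate=0.30, ¬heavy=1−0.16=0.84; AND[a·b] → w = 0.2520
Weighted average = (0.0385·-4.0 + 0.0690·9.0 + 0.1120·27.5 + 0.0500·16.0 + 0.2520·1.0) / (0.0385 + 0.0690 + 0.1120 + 0.0500 + 0.2520)
  = 4.5990 / 0.5215 = 8.819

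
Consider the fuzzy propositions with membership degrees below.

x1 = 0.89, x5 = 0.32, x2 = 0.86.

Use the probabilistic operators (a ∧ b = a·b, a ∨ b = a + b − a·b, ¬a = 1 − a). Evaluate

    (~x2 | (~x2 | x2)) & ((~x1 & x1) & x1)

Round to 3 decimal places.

~x2 = 1 − 0.8600 = 0.1400
~x2 = 1 − 0.8600 = 0.1400
~x2 | x2 = a + b − a·b on (0.1400, 0.8600) = 0.8796
~x2 | (~x2 | x2) = a + b − a·b on (0.1400, 0.8796) = 0.8965
~x1 = 1 − 0.8900 = 0.1100
~x1 & x1 = a·b on (0.1100, 0.8900) = 0.0979
(~x1 & x1) & x1 = a·b on (0.0979, 0.8900) = 0.0871
(~x2 | (~x2 | x2)) & ((~x1 & x1) & x1) = a·b on (0.8965, 0.0871) = 0.0781

0.078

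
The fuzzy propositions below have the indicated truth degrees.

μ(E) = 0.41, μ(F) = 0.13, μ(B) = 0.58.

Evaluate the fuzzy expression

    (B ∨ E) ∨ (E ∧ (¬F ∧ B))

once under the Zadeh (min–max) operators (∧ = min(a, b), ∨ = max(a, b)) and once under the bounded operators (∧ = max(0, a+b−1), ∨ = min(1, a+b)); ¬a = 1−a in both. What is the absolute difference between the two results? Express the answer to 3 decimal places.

0.410

Under Zadeh (min–max):
  B ∨ E = max(a, b) on (0.58, 0.41) = 0.58
  ¬F = 1 − 0.13 = 0.87
  ¬F ∧ B = min(a, b) on (0.87, 0.58) = 0.58
  E ∧ (¬F ∧ B) = min(a, b) on (0.41, 0.58) = 0.41
  (B ∨ E) ∨ (E ∧ (¬F ∧ B)) = max(a, b) on (0.58, 0.41) = 0.58
  → value = 0.5800
Under bounded:
  B ∨ E = min(1, a+b) on (0.58, 0.41) = 0.99
  ¬F = 1 − 0.13 = 0.87
  ¬F ∧ B = max(0, a+b−1) on (0.87, 0.58) = 0.45
  E ∧ (¬F ∧ B) = max(0, a+b−1) on (0.41, 0.45) = 0.00
  (B ∨ E) ∨ (E ∧ (¬F ∧ B)) = min(1, a+b) on (0.99, 0.00) = 0.99
  → value = 0.9900
|0.5800 − 0.9900| = 0.410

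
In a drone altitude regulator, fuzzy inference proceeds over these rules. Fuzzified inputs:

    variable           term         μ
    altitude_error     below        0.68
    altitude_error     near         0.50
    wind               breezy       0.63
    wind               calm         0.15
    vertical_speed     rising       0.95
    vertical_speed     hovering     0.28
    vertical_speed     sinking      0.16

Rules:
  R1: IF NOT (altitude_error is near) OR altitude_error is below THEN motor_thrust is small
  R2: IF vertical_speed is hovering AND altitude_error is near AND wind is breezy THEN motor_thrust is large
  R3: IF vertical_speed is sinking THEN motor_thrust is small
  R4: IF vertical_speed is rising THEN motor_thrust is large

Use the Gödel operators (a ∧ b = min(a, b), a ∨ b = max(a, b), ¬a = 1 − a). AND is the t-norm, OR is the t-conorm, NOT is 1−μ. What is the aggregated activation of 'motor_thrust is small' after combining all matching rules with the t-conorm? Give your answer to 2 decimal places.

0.68

R1: ¬near=1−0.50=0.50, below=0.68; OR[max(a, b)] → w = 0.68
R2: hovering=0.28, near=0.50, breezy=0.63; AND[min(a, b)] → w = 0.28
R3: sinking=0.16 → w = 0.16
R4: rising=0.95 → w = 0.95
Rules with consequent 'small': {R1, R3} → strengths 0.68, 0.16
Aggregate via t-conorm [max(a, b)]: 0.68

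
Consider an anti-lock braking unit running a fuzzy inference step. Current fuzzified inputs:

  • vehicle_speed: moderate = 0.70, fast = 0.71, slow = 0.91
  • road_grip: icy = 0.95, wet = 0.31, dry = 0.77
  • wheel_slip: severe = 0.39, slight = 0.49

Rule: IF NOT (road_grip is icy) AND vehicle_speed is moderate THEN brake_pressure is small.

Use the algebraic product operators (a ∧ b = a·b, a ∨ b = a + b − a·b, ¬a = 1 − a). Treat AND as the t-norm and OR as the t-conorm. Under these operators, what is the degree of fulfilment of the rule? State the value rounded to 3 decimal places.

firing strength: ¬icy=1−0.95=0.05, moderate=0.70; AND[a·b] → w = 0.0350

0.035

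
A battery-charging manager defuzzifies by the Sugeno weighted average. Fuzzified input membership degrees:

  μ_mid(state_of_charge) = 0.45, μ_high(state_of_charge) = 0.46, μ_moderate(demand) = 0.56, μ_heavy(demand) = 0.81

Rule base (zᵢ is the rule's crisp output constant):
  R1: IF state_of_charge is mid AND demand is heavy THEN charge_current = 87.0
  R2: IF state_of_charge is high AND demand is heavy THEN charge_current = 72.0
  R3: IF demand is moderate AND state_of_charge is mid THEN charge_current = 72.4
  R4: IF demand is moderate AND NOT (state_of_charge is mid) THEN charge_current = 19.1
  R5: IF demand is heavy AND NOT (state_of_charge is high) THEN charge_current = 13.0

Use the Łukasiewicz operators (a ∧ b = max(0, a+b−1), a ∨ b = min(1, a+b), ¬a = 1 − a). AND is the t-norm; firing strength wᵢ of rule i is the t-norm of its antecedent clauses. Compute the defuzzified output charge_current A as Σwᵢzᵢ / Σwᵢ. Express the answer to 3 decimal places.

49.435

R1 (z=87.0): mid=0.45, heavy=0.81; AND[max(0, a+b−1)] → w = 0.26
R2 (z=72.0): high=0.46, heavy=0.81; AND[max(0, a+b−1)] → w = 0.27
R3 (z=72.4): moderate=0.56, mid=0.45; AND[max(0, a+b−1)] → w = 0.01
R4 (z=19.1): moderate=0.56, ¬mid=1−0.45=0.55; AND[max(0, a+b−1)] → w = 0.11
R5 (z=13.0): heavy=0.81, ¬high=1−0.46=0.54; AND[max(0, a+b−1)] → w = 0.35
Weighted average = (0.26·87.0 + 0.27·72.0 + 0.01·72.4 + 0.11·19.1 + 0.35·13.0) / (0.26 + 0.27 + 0.01 + 0.11 + 0.35)
  = 49.4350 / 1.0000 = 49.435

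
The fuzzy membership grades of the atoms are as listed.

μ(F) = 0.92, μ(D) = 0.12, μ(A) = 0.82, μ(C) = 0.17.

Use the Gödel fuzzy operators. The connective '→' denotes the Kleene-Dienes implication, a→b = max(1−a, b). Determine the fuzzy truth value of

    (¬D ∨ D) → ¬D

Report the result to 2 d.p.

¬D = 1 − 0.12 = 0.88
¬D ∨ D = max(a, b) on (0.88, 0.12) = 0.88
¬D = 1 − 0.12 = 0.88
(¬D ∨ D) → ¬D  [Kleene-Dienes: max(1−a, b)] with a=0.88, b=0.88 → 0.88

0.88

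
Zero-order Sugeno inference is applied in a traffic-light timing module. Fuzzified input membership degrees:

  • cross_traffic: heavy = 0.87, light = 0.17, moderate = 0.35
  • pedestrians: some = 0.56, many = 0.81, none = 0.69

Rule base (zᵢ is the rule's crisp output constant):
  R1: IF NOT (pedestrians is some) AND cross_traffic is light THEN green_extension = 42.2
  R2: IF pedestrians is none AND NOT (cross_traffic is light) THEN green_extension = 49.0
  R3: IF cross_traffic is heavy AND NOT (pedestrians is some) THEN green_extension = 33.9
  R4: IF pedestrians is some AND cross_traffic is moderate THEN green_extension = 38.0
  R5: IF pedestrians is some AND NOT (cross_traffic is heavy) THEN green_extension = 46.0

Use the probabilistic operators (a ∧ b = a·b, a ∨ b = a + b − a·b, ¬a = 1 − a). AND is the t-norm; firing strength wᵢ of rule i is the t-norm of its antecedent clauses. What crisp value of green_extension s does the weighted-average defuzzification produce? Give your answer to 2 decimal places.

R1 (z=42.2): ¬some=1−0.56=0.44, light=0.17; AND[a·b] → w = 0.0748
R2 (z=49.0): none=0.69, ¬light=1−0.17=0.83; AND[a·b] → w = 0.5727
R3 (z=33.9): heavy=0.87, ¬some=1−0.56=0.44; AND[a·b] → w = 0.3828
R4 (z=38.0): some=0.56, moderate=0.35; AND[a·b] → w = 0.1960
R5 (z=46.0): some=0.56, ¬heavy=1−0.87=0.13; AND[a·b] → w = 0.0728
Weighted average = (0.0748·42.2 + 0.5727·49.0 + 0.3828·33.9 + 0.1960·38.0 + 0.0728·46.0) / (0.0748 + 0.5727 + 0.3828 + 0.1960 + 0.0728)
  = 54.9926 / 1.2991 = 42.33

42.33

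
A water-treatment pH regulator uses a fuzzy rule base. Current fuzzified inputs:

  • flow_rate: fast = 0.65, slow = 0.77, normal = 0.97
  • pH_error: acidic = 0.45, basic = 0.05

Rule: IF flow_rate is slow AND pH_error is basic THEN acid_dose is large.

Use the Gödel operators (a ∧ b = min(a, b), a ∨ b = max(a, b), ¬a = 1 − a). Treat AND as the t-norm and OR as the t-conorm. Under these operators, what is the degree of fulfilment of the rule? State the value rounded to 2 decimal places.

firing strength: slow=0.77, basic=0.05; AND[min(a, b)] → w = 0.05

0.05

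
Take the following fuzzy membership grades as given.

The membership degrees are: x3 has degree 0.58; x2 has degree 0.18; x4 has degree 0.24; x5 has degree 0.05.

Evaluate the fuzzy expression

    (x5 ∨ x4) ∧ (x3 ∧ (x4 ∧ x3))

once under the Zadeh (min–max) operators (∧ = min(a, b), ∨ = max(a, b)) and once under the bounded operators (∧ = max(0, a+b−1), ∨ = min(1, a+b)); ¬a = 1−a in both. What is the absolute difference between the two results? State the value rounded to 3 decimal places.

Under Zadeh (min–max):
  x5 ∨ x4 = max(a, b) on (0.05, 0.24) = 0.24
  x4 ∧ x3 = min(a, b) on (0.24, 0.58) = 0.24
  x3 ∧ (x4 ∧ x3) = min(a, b) on (0.58, 0.24) = 0.24
  (x5 ∨ x4) ∧ (x3 ∧ (x4 ∧ x3)) = min(a, b) on (0.24, 0.24) = 0.24
  → value = 0.2400
Under bounded:
  x5 ∨ x4 = min(1, a+b) on (0.05, 0.24) = 0.29
  x4 ∧ x3 = max(0, a+b−1) on (0.24, 0.58) = 0.00
  x3 ∧ (x4 ∧ x3) = max(0, a+b−1) on (0.58, 0.00) = 0.00
  (x5 ∨ x4) ∧ (x3 ∧ (x4 ∧ x3)) = max(0, a+b−1) on (0.29, 0.00) = 0.00
  → value = 0.0000
|0.2400 − 0.0000| = 0.240

0.240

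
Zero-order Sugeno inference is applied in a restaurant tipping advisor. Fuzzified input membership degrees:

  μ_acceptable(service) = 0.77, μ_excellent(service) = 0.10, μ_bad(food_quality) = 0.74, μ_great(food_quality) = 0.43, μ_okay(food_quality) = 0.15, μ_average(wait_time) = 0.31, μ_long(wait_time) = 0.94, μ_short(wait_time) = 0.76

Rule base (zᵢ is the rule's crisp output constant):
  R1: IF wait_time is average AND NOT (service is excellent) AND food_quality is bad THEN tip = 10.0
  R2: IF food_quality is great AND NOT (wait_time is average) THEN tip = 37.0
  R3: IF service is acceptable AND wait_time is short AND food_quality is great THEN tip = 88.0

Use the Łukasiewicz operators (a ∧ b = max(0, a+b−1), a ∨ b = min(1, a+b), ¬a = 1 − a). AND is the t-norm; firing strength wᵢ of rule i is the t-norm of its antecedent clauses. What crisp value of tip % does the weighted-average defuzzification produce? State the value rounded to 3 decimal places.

37.000

R1 (z=10.0): average=0.31, ¬excellent=1−0.10=0.90, bad=0.74; AND[max(0, a+b−1)] → w = 0.00
R2 (z=37.0): great=0.43, ¬average=1−0.31=0.69; AND[max(0, a+b−1)] → w = 0.12
R3 (z=88.0): acceptable=0.77, short=0.76, great=0.43; AND[max(0, a+b−1)] → w = 0.00
Weighted average = (0.00·10.0 + 0.12·37.0 + 0.00·88.0) / (0.00 + 0.12 + 0.00)
  = 4.4400 / 0.1200 = 37.000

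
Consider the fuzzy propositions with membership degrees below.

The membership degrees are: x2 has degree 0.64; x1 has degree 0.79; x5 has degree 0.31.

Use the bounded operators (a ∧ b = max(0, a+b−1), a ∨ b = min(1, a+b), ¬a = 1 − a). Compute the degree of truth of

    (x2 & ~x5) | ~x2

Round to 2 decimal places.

~x5 = 1 − 0.31 = 0.69
x2 & ~x5 = max(0, a+b−1) on (0.64, 0.69) = 0.33
~x2 = 1 − 0.64 = 0.36
(x2 & ~x5) | ~x2 = min(1, a+b) on (0.33, 0.36) = 0.69

0.69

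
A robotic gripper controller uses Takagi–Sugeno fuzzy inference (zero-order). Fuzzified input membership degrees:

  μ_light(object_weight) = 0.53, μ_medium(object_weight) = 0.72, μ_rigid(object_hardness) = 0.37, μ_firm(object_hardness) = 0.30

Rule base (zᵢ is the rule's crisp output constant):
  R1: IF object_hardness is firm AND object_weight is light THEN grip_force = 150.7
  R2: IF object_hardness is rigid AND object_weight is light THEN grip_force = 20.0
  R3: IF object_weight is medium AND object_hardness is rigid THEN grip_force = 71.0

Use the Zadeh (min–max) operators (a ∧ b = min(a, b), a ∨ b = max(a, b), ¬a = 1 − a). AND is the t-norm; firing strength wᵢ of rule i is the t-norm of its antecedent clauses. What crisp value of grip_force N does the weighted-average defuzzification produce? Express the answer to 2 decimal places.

75.85

R1 (z=150.7): firm=0.30, light=0.53; AND[min(a, b)] → w = 0.30
R2 (z=20.0): rigid=0.37, light=0.53; AND[min(a, b)] → w = 0.37
R3 (z=71.0): medium=0.72, rigid=0.37; AND[min(a, b)] → w = 0.37
Weighted average = (0.30·150.7 + 0.37·20.0 + 0.37·71.0) / (0.30 + 0.37 + 0.37)
  = 78.8800 / 1.0400 = 75.85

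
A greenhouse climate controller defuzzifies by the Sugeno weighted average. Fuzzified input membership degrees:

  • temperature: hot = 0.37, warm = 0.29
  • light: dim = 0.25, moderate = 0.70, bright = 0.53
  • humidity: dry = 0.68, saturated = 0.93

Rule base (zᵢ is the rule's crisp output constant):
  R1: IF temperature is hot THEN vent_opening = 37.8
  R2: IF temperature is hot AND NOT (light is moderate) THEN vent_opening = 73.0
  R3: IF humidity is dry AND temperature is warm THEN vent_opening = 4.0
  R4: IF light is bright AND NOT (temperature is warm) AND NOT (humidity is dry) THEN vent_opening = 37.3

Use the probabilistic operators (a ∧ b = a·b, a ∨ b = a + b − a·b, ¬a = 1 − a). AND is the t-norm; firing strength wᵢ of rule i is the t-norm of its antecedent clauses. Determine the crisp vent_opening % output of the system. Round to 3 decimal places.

R1 (z=37.8): hot=0.37 → w = 0.3700
R2 (z=73.0): hot=0.37, ¬moderate=1−0.70=0.30; AND[a·b] → w = 0.1110
R3 (z=4.0): dry=0.68, warm=0.29; AND[a·b] → w = 0.1972
R4 (z=37.3): bright=0.53, ¬warm=1−0.29=0.71, ¬dry=1−0.68=0.32; AND[a·b] → w = 0.1204
Weighted average = (0.3700·37.8 + 0.1110·73.0 + 0.1972·4.0 + 0.1204·37.3) / (0.3700 + 0.1110 + 0.1972 + 0.1204)
  = 27.3693 / 0.7986 = 34.271

34.271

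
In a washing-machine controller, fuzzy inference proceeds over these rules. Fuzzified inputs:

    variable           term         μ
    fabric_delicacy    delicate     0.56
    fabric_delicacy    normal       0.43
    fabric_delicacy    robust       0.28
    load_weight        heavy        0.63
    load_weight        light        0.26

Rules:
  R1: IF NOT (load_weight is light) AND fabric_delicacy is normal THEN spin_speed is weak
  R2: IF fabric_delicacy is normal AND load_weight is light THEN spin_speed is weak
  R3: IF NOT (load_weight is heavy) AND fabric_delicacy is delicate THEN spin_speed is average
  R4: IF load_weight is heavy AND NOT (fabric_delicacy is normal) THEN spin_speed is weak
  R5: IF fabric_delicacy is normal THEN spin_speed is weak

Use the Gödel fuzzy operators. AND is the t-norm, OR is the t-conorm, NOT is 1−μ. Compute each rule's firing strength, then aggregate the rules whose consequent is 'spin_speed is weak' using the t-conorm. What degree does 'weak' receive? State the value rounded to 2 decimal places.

R1: ¬light=1−0.26=0.74, normal=0.43; AND[min(a, b)] → w = 0.43
R2: normal=0.43, light=0.26; AND[min(a, b)] → w = 0.26
R3: ¬heavy=1−0.63=0.37, delicate=0.56; AND[min(a, b)] → w = 0.37
R4: heavy=0.63, ¬normal=1−0.43=0.57; AND[min(a, b)] → w = 0.57
R5: normal=0.43 → w = 0.43
Rules with consequent 'weak': {R1, R2, R4, R5} → strengths 0.43, 0.26, 0.57, 0.43
Aggregate via t-conorm [max(a, b)]: 0.57

0.57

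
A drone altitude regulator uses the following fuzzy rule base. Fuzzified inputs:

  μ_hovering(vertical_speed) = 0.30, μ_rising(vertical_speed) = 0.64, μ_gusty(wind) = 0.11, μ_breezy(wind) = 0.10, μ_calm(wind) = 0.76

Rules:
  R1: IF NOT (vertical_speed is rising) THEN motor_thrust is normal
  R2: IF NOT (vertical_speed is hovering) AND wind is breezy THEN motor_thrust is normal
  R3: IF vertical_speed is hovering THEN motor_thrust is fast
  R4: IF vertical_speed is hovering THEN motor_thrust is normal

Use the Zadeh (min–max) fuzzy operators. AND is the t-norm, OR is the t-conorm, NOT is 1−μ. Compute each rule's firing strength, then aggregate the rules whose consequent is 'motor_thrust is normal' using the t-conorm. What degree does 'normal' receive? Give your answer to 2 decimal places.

R1: ¬rising=1−0.64=0.36 → w = 0.36
R2: ¬hovering=1−0.30=0.70, breezy=0.10; AND[min(a, b)] → w = 0.10
R3: hovering=0.30 → w = 0.30
R4: hovering=0.30 → w = 0.30
Rules with consequent 'normal': {R1, R2, R4} → strengths 0.36, 0.10, 0.30
Aggregate via t-conorm [max(a, b)]: 0.36

0.36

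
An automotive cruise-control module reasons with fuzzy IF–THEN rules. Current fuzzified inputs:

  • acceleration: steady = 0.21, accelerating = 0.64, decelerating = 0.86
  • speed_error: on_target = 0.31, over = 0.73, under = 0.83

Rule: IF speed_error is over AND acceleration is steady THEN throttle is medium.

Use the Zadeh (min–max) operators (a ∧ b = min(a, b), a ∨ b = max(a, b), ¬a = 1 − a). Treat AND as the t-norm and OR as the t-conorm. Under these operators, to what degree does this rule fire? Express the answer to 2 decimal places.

0.21

firing strength: over=0.73, steady=0.21; AND[min(a, b)] → w = 0.21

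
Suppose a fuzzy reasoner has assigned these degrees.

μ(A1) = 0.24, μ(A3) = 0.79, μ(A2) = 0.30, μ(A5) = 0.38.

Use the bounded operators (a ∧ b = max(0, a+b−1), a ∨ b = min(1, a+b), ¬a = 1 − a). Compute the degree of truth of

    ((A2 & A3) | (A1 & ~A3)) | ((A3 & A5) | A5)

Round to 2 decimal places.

A2 & A3 = max(0, a+b−1) on (0.30, 0.79) = 0.09
~A3 = 1 − 0.79 = 0.21
A1 & ~A3 = max(0, a+b−1) on (0.24, 0.21) = 0.00
(A2 & A3) | (A1 & ~A3) = min(1, a+b) on (0.09, 0.00) = 0.09
A3 & A5 = max(0, a+b−1) on (0.79, 0.38) = 0.17
(A3 & A5) | A5 = min(1, a+b) on (0.17, 0.38) = 0.55
((A2 & A3) | (A1 & ~A3)) | ((A3 & A5) | A5) = min(1, a+b) on (0.09, 0.55) = 0.64

0.64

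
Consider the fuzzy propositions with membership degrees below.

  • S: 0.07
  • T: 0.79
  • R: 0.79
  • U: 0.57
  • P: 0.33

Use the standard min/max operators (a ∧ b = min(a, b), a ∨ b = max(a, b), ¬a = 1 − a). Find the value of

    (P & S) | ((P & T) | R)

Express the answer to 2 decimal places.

P & S = min(a, b) on (0.33, 0.07) = 0.07
P & T = min(a, b) on (0.33, 0.79) = 0.33
(P & T) | R = max(a, b) on (0.33, 0.79) = 0.79
(P & S) | ((P & T) | R) = max(a, b) on (0.07, 0.79) = 0.79

0.79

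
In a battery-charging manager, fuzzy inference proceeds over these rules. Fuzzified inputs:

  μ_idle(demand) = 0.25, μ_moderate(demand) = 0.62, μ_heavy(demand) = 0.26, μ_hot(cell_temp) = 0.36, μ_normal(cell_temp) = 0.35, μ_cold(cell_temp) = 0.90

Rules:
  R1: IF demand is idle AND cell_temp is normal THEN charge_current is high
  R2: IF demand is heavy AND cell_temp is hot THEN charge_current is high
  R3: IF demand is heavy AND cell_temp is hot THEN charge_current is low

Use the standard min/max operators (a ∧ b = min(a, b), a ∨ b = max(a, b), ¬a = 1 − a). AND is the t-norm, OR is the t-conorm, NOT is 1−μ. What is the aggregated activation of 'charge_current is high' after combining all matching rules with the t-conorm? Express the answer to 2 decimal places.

0.26

R1: idle=0.25, normal=0.35; AND[min(a, b)] → w = 0.25
R2: heavy=0.26, hot=0.36; AND[min(a, b)] → w = 0.26
R3: heavy=0.26, hot=0.36; AND[min(a, b)] → w = 0.26
Rules with consequent 'high': {R1, R2} → strengths 0.25, 0.26
Aggregate via t-conorm [max(a, b)]: 0.26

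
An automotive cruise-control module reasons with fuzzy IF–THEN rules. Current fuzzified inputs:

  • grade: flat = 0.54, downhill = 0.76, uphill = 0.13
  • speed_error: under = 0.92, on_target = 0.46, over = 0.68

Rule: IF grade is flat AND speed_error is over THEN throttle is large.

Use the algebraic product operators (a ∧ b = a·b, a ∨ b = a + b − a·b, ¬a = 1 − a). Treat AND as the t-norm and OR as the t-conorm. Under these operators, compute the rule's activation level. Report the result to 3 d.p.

0.367

firing strength: flat=0.54, over=0.68; AND[a·b] → w = 0.3672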